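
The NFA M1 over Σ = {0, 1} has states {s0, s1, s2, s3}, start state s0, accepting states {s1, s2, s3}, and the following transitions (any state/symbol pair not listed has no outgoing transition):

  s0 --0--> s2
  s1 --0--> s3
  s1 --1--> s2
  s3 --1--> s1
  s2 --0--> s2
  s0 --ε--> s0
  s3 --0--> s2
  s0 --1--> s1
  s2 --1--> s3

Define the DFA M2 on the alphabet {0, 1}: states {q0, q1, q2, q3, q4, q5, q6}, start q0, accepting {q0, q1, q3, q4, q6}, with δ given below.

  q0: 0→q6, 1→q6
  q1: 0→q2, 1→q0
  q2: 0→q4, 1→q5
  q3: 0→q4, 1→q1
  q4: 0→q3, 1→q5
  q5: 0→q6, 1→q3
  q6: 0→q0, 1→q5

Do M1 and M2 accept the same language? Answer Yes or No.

No

The string 01 is accepted by M1 but rejected by M2.
So L(M1) ≠ L(M2).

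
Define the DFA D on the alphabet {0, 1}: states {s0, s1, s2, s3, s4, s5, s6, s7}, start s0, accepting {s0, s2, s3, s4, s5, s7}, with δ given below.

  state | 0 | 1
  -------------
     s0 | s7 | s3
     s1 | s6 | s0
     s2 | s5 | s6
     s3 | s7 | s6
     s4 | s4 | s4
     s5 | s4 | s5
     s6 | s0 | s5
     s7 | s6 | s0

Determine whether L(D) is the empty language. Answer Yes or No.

The empty string ε is accepted: the run s0 ends in the accepting state s0.
Since at least one string is accepted, L(D) is not empty.

No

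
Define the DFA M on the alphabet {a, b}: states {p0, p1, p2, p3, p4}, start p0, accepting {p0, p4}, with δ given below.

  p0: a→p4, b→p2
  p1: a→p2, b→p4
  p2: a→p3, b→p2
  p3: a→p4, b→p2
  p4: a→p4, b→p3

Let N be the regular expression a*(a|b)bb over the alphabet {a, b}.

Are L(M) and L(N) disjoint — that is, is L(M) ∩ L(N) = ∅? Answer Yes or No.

Yes

Converting the expression N to a DFA (subset construction, then merging equivalent states) gives the minimal DFA with states {n0, n1, n2, n3, n4, n5, n6, n7}, start state n0, accepting states {n6, n7} and transitions n0: a→n1, b→n2; n1: a→n1, b→n3; n2: a→n4, b→n5; n3: a→n4, b→n6; n4: a→n4, b→n4; n5: a→n4, b→n7; n6: a→n4, b→n7; n7: a→n4, b→n4.
Exploring the product automaton M × N from the start pair (p0, n0), following both machines on each input symbol, reaches 10 state pairs: (p0, n0), (p4, n1), (p2, n2), (p3, n3), (p3, n4), (p2, n5), (p4, n4), (p2, n6), (p2, n4), (p2, n7).
M accepts in {p0, p4} and N accepts in {n6, n7}; no reachable pair has both components accepting, so no string drives both machines to acceptance simultaneously and L(M) ∩ L(N) = ∅.
So no string is accepted by both, and the intersection is empty.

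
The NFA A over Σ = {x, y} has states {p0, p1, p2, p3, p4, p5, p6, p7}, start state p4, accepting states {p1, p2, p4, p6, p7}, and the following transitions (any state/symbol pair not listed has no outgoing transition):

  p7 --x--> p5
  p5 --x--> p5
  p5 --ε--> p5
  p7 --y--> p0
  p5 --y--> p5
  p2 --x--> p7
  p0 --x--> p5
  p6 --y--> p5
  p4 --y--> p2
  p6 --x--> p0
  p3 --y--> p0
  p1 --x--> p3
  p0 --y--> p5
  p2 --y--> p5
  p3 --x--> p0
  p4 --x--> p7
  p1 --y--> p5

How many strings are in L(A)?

The useful subgraph on states {p2, p4, p7} is acyclic, so L(A) is finite; the longest accepting path visits 3 useful states, giving maximum string length 2.
Counting accepting paths from p4 by length: 1 of length 0, 2 of length 1, 1 of length 2. Total 4.

4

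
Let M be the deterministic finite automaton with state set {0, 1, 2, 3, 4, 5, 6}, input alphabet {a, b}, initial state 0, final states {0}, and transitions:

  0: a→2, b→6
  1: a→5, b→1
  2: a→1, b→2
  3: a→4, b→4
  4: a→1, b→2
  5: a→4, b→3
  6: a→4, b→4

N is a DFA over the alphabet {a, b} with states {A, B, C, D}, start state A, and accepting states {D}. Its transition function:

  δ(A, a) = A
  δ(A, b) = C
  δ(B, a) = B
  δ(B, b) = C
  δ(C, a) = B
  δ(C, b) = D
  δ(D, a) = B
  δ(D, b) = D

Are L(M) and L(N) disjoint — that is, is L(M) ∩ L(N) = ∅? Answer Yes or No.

Yes

Exploring the product automaton M × N from the start pair (0, A), following both machines on each input symbol, reaches 15 state pairs: (0, A), (2, A), (6, C), (1, A), (2, C), (4, B), (4, D), (5, A), (1, C), (1, B), (2, D), (4, A), (3, C), (5, B), (1, D).
M accepts in {0} and N accepts in {D}; no reachable pair has both components accepting, so no string drives both machines to acceptance simultaneously and L(M) ∩ L(N) = ∅.
So no string is accepted by both, and the intersection is empty.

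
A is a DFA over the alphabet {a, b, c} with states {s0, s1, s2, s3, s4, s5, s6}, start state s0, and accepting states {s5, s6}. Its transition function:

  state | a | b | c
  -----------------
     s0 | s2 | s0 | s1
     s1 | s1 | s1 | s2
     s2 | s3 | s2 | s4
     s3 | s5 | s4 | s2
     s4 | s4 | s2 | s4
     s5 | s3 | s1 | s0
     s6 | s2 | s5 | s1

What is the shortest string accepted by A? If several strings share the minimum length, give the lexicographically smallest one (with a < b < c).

A breadth-first search from s0 reaches an accepting state first via the path s0 → s2 → s3 → s5 on input aaa.
No string of length < 3 is accepted (BFS exhausts all shorter strings without reaching an accepting state), and aaa is the lexicographically least accepting string of length 3.

aaa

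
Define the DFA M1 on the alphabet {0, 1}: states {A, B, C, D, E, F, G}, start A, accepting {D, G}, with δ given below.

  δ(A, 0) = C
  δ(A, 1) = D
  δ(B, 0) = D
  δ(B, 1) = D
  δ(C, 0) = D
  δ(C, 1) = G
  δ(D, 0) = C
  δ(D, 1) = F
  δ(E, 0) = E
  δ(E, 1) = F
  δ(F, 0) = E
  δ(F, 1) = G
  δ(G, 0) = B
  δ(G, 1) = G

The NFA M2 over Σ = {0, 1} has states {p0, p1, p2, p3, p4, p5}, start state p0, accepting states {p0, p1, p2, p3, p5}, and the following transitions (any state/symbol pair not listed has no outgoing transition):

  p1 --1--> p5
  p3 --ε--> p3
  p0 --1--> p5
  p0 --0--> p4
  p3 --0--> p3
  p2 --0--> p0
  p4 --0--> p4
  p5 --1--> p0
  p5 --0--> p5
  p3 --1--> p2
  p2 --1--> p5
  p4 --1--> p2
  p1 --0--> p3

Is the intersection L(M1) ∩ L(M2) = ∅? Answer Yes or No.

The string 1 is accepted by both M1 and M2.
Hence L(M1) ∩ L(M2) ≠ ∅.

No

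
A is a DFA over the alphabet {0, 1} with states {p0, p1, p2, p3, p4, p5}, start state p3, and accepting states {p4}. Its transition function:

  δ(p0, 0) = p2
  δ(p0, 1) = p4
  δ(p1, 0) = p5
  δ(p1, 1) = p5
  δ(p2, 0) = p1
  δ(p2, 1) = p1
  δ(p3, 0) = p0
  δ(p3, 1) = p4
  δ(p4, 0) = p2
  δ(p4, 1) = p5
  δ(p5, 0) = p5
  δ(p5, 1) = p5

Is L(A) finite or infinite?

The useful states (reachable from p3 and able to reach an accepting state) are {p0, p3, p4}.
Restricted to these states the transition graph has no cycle, so every accepting path has bounded length and L is finite.

finite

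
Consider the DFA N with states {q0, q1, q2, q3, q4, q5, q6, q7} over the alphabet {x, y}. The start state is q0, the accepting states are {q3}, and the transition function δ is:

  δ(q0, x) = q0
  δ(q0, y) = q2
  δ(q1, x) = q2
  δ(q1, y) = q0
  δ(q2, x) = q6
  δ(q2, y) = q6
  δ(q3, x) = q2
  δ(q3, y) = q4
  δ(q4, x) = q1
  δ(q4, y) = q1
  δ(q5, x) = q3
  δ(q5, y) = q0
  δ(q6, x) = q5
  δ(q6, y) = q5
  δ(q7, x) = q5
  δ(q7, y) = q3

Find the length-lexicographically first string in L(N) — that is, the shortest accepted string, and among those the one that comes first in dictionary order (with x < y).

A breadth-first search from q0 reaches an accepting state first via the path q0 → q2 → q6 → q5 → q3 on input yxxx.
No string of length < 4 is accepted (BFS exhausts all shorter strings without reaching an accepting state), and yxxx is the lexicographically least accepting string of length 4.

yxxx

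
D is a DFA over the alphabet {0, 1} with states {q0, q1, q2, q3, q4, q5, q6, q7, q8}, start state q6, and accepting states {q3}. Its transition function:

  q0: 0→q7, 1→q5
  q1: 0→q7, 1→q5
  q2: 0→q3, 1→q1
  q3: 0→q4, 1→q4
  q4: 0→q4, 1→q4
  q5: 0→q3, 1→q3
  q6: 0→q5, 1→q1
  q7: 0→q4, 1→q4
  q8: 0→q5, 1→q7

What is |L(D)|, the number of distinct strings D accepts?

The useful subgraph on states {q1, q3, q5, q6} is acyclic, so L(D) is finite; the longest accepting path visits 4 useful states, giving maximum string length 3.
Counting accepting paths from q6 by length: 2 of length 2, 2 of length 3. Total 4.

4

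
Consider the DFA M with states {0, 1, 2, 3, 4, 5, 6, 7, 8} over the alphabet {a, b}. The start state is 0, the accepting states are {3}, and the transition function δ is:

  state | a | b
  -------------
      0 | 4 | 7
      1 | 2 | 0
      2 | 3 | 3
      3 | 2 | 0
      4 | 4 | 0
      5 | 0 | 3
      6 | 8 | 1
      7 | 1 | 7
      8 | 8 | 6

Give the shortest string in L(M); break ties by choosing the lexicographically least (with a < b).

A breadth-first search from 0 reaches an accepting state first via the path 0 → 7 → 1 → 2 → 3 on input baaa.
No string of length < 4 is accepted (BFS exhausts all shorter strings without reaching an accepting state), and baaa is the lexicographically least accepting string of length 4.

baaa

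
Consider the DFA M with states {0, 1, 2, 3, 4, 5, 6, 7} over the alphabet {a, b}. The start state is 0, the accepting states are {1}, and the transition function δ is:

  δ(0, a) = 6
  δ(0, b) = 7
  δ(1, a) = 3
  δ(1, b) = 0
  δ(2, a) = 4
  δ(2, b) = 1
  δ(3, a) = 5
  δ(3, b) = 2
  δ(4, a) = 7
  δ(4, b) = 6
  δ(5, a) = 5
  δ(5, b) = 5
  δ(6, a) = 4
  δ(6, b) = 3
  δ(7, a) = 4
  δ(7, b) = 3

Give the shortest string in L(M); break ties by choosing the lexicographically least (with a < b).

A breadth-first search from 0 reaches an accepting state first via the path 0 → 6 → 3 → 2 → 1 on input abbb.
No string of length < 4 is accepted (BFS exhausts all shorter strings without reaching an accepting state), and abbb is the lexicographically least accepting string of length 4.

abbb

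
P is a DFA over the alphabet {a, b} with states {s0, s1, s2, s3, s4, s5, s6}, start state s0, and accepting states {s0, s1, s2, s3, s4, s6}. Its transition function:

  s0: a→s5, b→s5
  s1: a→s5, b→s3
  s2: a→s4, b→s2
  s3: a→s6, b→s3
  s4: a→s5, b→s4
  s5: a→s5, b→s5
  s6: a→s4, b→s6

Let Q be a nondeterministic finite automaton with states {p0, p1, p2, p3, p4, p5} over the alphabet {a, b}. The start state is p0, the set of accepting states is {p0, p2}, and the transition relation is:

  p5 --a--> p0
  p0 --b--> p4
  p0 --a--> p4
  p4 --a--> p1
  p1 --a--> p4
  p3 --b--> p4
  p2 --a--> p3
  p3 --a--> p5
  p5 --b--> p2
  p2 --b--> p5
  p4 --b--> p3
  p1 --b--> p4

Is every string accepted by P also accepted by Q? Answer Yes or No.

Yes

Exploring the product automaton P × Q from the start pair (s0, p0), following both machines on each input symbol, reaches 7 state pairs: (s0, p0), (s5, p4), (s5, p1), (s5, p3), (s5, p5), (s5, p0), (s5, p2).
P accepts in {s0, s1, s2, s3, s4, s6} and Q accepts in {p0, p2}. The reachable pairs whose P-component is accepting are (s0, p0); in each of them the Q-component is accepting too, so the product for L(P) \ L(Q) (P-component accepting, Q-component rejecting) has no reachable accepting pair and the difference is empty.
Hence every string in L(P) is also in L(Q).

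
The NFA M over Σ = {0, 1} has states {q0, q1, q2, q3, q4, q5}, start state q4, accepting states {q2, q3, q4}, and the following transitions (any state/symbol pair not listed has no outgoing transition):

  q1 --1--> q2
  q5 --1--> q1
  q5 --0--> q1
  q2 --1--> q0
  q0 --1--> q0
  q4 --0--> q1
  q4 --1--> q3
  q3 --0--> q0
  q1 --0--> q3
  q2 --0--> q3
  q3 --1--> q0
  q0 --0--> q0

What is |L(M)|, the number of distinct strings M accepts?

The useful subgraph on states {q1, q2, q3, q4} is acyclic, so L(M) is finite; the longest accepting path visits 4 useful states, giving maximum string length 3.
Counting accepting paths from q4 by length: 1 of length 0, 1 of length 1, 2 of length 2, 1 of length 3. Total 5.

5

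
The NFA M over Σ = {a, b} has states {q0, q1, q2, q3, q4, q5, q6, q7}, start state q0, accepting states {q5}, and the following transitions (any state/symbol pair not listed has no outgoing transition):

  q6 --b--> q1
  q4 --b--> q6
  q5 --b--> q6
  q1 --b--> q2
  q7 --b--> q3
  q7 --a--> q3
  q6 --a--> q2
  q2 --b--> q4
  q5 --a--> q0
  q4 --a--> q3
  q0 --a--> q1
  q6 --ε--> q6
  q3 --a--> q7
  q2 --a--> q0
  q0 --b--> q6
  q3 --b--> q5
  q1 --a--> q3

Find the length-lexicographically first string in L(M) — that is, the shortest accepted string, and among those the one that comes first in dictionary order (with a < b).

aab

A breadth-first search from q0 reaches an accepting state first via the path q0 → q1 → q3 → q5 on input aab.
No string of length < 3 is accepted (BFS exhausts all shorter strings without reaching an accepting state), and aab is the lexicographically least accepting string of length 3.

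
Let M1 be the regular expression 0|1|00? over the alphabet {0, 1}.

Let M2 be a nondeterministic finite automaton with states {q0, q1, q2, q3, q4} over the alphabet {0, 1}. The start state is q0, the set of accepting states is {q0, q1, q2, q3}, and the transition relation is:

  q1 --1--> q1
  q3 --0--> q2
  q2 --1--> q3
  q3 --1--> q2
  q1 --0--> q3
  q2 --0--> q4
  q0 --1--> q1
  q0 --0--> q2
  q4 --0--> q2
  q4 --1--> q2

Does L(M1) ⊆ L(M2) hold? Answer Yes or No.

The string 00 is in L(M1) but not in L(M2).
So L(M1) ⊄ L(M2).

No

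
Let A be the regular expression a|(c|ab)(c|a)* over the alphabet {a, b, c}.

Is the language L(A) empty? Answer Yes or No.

The string a matches the expression, so it belongs to L(A).
Since L(A) contains at least one string, it is not empty.

No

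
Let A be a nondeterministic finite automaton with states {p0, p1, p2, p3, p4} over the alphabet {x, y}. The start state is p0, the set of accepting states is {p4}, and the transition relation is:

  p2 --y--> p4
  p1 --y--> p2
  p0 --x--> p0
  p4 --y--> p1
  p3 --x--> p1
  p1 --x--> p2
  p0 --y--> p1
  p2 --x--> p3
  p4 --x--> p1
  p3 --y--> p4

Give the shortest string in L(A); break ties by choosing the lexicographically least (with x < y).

A breadth-first search from p0 reaches an accepting state first via the path p0 → p1 → p2 → p4 on input yxy.
No string of length < 3 is accepted (BFS exhausts all shorter strings without reaching an accepting state), and yxy is the lexicographically least accepting string of length 3.

yxy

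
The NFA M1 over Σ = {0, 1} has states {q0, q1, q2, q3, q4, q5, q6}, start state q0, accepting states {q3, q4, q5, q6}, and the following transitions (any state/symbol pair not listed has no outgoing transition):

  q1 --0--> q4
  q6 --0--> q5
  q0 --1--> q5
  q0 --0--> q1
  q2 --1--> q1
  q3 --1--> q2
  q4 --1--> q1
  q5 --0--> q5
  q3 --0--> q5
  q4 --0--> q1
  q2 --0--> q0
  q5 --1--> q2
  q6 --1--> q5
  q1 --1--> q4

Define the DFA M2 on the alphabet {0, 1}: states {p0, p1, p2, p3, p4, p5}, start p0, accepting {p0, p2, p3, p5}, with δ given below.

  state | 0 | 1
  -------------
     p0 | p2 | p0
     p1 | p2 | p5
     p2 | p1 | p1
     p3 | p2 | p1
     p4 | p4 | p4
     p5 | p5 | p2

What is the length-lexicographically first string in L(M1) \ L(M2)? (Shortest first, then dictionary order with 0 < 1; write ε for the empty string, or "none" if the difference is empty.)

00

The string 00 is accepted by M1 but not by M2.
No shorter string lies in the difference, and 00 is the lexicographically first length-2 string in L(M1) \ L(M2).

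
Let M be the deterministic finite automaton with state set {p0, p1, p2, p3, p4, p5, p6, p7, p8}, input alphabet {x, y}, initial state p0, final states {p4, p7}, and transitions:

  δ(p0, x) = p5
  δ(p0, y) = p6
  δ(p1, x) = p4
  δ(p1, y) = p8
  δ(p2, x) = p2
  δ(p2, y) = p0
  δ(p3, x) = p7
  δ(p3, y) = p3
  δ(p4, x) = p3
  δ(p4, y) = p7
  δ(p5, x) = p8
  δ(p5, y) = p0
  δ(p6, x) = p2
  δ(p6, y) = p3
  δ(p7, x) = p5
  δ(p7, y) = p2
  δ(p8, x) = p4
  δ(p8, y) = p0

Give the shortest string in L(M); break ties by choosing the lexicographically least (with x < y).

xxx

A breadth-first search from p0 reaches an accepting state first via the path p0 → p5 → p8 → p4 on input xxx.
No string of length < 3 is accepted (BFS exhausts all shorter strings without reaching an accepting state), and xxx is the lexicographically least accepting string of length 3.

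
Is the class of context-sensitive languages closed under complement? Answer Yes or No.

The context-sensitive languages are exactly NSPACE(n), and by the Immerman–Szelepcsényi theorem nondeterministic space classes (from log n up) are closed under complement.
So the context-sensitive languages are closed under complement.

Yes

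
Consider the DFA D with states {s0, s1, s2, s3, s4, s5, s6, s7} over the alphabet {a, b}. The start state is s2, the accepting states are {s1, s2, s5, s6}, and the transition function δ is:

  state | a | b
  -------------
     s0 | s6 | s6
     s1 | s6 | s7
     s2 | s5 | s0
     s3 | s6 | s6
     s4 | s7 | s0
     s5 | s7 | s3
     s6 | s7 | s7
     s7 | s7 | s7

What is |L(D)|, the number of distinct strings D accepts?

The useful subgraph on states {s0, s2, s3, s5, s6} is acyclic, so L(D) is finite; the longest accepting path visits 4 useful states, giving maximum string length 3.
Counting accepting paths from s2 by length: 1 of length 0, 1 of length 1, 2 of length 2, 2 of length 3. Total 6.

6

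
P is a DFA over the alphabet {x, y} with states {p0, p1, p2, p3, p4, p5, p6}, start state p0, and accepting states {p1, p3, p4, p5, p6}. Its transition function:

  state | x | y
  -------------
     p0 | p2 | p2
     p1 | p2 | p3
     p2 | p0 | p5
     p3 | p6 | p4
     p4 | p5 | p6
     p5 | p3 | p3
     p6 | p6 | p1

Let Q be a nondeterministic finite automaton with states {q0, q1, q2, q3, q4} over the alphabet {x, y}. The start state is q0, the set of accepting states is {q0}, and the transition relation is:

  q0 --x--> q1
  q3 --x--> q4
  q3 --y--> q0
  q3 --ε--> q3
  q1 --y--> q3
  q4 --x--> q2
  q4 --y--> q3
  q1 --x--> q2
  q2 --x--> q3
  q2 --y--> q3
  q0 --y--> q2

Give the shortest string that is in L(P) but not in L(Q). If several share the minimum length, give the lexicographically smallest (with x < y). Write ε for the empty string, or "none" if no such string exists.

xy

The string xy is accepted by P but not by Q.
No shorter string lies in the difference, and xy is the lexicographically first length-2 string in L(P) \ L(Q).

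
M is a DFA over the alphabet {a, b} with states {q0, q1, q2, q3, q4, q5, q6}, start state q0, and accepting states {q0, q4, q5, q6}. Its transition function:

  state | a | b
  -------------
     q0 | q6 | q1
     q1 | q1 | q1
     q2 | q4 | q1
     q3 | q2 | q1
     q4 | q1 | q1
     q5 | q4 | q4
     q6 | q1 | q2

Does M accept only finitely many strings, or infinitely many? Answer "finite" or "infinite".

finite

The useful states (reachable from q0 and able to reach an accepting state) are {q0, q2, q4, q6}.
Restricted to these states the transition graph has no cycle, so every accepting path has bounded length and L is finite.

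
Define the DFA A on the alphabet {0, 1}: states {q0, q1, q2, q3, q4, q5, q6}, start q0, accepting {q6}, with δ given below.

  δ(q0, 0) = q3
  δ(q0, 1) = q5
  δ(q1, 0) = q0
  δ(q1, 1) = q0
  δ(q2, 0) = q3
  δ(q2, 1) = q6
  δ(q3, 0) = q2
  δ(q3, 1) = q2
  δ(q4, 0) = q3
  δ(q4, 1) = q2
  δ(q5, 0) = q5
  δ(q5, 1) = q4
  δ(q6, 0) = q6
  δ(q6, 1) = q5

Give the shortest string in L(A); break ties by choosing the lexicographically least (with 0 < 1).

A breadth-first search from q0 reaches an accepting state first via the path q0 → q3 → q2 → q6 on input 001.
No string of length < 3 is accepted (BFS exhausts all shorter strings without reaching an accepting state), and 001 is the lexicographically least accepting string of length 3.

001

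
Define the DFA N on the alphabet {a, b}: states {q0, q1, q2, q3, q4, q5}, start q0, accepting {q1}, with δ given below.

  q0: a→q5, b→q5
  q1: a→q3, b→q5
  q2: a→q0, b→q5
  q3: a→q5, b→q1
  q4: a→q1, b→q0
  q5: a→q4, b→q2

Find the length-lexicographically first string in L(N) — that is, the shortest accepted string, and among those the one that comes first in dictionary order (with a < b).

A breadth-first search from q0 reaches an accepting state first via the path q0 → q5 → q4 → q1 on input aaa.
No string of length < 3 is accepted (BFS exhausts all shorter strings without reaching an accepting state), and aaa is the lexicographically least accepting string of length 3.

aaa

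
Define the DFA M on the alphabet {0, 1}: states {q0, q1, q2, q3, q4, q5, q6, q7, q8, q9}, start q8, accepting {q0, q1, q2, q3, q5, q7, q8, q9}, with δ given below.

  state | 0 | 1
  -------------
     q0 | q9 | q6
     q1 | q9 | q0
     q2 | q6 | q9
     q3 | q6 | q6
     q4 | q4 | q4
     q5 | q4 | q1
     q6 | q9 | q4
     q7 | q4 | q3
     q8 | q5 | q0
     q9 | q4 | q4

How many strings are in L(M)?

The useful subgraph on states {q0, q1, q5, q6, q8, q9} is acyclic, so L(M) is finite; the longest accepting path visits 6 useful states, giving maximum string length 5.
Counting accepting paths from q8 by length: 1 of length 0, 2 of length 1, 2 of length 2, 3 of length 3, 1 of length 4, 1 of length 5. Total 10.

10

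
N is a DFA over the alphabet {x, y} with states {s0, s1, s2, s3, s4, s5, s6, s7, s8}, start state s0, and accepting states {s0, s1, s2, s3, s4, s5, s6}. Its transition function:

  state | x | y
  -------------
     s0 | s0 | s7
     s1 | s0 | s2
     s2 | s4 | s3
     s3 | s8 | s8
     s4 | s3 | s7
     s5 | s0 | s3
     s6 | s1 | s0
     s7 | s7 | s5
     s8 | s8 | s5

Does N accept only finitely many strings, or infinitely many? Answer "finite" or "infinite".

infinite

State s0 is reachable from the start and can reach an accepting state, and it lies on the cycle s0 → s0.
Traversing that cycle any number of times yields accepted strings of unbounded length, so the language is infinite.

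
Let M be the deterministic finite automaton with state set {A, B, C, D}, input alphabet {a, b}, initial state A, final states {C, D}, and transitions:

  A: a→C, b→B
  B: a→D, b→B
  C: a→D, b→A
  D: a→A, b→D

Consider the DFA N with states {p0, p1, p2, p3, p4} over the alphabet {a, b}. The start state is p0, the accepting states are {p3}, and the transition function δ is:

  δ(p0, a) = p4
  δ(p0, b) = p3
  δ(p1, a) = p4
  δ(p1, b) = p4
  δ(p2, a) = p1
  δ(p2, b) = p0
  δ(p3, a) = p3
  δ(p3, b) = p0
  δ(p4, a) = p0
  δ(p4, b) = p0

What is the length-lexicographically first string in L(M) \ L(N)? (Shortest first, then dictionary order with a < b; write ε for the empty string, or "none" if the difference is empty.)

The string a is accepted by M but not by N.
No shorter string lies in the difference, and a is the lexicographically first length-1 string in L(M) \ L(N).

a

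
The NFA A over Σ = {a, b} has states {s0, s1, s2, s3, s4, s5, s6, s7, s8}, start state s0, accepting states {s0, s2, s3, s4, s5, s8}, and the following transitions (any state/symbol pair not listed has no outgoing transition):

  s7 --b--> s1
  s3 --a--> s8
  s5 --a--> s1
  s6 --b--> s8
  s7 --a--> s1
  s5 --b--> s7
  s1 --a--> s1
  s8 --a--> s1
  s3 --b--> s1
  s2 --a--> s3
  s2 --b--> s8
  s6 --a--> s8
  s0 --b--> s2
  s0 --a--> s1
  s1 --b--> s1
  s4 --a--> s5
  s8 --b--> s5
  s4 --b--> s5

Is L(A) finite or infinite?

finite

The useful states (reachable from s0 and able to reach an accepting state) are {s0, s2, s3, s5, s8}.
Restricted to these states the transition graph has no cycle, so every accepting path has bounded length and L is finite.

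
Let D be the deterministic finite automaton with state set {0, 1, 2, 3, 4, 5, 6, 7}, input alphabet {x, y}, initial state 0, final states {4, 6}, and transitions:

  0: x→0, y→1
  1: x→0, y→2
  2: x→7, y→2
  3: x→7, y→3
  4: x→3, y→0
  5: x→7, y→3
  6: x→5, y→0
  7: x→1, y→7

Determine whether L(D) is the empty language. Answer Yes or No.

Yes

The states reachable from the start state are {0, 1, 2, 7}.
None of the accepting states {4, 6} is reachable, so no string is accepted and L(D) = ∅.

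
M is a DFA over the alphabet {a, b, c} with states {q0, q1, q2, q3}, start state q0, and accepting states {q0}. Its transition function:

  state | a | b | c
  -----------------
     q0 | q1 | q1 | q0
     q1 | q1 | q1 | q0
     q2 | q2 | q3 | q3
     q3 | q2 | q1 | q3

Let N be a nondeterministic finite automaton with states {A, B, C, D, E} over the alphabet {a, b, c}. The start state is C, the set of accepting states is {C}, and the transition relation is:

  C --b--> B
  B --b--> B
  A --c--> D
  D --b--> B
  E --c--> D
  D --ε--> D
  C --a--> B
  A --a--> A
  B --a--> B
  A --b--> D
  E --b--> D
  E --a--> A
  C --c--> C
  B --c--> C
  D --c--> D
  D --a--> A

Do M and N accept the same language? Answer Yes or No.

Yes

Exploring the product automaton M × N from the start pair (q0, C), following both machines on each input symbol, reaches 2 state pairs: (q0, C), (q1, B).
M accepts in {q0} and N accepts in {C}. In every reachable pair the two components are either both accepting — (q0, C) — or both non-accepting, so no string is accepted by exactly one of the machines: L(M) \ L(N) and L(N) \ L(M) are both empty.
Hence every string is accepted by M iff it is accepted by N, and the two languages coincide.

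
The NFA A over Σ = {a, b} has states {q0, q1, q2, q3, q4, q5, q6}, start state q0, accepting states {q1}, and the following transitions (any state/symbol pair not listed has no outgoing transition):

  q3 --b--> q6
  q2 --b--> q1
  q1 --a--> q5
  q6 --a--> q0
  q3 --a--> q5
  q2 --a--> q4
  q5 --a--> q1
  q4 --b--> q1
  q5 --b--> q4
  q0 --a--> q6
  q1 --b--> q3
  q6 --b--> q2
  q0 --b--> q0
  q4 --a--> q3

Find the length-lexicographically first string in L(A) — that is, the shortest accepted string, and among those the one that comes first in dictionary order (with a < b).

A breadth-first search from q0 reaches an accepting state first via the path q0 → q6 → q2 → q1 on input abb.
No string of length < 3 is accepted (BFS exhausts all shorter strings without reaching an accepting state), and abb is the lexicographically least accepting string of length 3.

abb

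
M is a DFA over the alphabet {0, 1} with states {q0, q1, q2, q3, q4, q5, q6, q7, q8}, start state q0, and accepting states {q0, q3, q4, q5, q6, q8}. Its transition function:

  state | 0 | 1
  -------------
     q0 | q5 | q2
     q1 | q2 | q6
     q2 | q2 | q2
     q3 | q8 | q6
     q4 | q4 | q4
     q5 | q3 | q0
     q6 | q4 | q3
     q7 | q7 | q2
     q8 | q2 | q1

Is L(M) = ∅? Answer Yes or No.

The empty string ε is accepted: the run q0 ends in the accepting state q0.
Since at least one string is accepted, L(M) is not empty.

No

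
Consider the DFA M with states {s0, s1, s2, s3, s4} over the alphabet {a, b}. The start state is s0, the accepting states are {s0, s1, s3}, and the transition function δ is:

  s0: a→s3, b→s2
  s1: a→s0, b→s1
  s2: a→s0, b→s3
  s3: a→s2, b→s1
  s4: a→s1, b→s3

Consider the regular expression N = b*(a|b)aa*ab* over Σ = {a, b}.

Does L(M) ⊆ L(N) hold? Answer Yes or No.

The empty string ε is in L(M) but not in L(N).
So L(M) ⊄ L(N).

No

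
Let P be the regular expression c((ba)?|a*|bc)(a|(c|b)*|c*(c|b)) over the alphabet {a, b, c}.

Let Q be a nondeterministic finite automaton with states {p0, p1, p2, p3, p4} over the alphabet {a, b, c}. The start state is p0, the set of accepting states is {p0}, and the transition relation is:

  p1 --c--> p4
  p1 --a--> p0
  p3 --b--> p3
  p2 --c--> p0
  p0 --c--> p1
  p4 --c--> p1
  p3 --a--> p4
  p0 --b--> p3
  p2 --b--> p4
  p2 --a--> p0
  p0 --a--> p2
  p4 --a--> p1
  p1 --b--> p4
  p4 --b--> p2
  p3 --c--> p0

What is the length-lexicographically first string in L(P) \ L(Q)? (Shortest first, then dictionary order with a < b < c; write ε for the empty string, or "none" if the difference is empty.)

c

The string c is accepted by P but not by Q.
No shorter string lies in the difference, and c is the lexicographically first length-1 string in L(P) \ L(Q).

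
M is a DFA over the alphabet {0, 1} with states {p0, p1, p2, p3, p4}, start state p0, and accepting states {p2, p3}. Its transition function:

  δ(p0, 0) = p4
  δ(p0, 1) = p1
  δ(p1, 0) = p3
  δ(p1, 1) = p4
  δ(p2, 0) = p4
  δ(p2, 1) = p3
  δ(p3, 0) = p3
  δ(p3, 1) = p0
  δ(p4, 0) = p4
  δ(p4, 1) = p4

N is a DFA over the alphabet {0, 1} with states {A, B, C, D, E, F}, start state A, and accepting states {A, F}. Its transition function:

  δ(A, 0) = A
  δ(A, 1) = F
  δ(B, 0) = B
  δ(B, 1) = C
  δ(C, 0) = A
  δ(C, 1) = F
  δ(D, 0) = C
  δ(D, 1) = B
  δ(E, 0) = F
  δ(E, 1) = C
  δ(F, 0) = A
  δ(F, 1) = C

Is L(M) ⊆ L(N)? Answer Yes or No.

Yes

Exploring the product automaton M × N from the start pair (p0, A), following both machines on each input symbol, reaches 8 state pairs: (p0, A), (p4, A), (p1, F), (p4, F), (p3, A), (p4, C), (p0, F), (p1, C).
M accepts in {p2, p3} and N accepts in {A, F}. The reachable pairs whose M-component is accepting are (p3, A); in each of them the N-component is accepting too, so the product for L(M) \ L(N) (M-component accepting, N-component rejecting) has no reachable accepting pair and the difference is empty.
Hence every string in L(M) is also in L(N).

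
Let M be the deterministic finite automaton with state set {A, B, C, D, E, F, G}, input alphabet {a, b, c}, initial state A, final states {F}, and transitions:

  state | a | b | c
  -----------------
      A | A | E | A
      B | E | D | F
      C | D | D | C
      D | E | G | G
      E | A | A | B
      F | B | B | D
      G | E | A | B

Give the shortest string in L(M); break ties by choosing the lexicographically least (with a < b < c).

bcc

A breadth-first search from A reaches an accepting state first via the path A → E → B → F on input bcc.
No string of length < 3 is accepted (BFS exhausts all shorter strings without reaching an accepting state), and bcc is the lexicographically least accepting string of length 3.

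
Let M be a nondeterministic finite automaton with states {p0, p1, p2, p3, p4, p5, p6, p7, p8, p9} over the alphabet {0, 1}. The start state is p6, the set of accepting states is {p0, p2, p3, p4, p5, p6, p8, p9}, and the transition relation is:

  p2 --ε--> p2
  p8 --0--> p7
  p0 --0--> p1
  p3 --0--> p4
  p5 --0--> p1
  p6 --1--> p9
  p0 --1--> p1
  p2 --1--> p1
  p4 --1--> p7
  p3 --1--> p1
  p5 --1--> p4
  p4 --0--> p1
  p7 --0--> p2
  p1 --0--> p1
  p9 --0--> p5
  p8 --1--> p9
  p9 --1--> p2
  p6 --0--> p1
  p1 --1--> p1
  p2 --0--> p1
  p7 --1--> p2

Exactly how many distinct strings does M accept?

The useful subgraph on states {p2, p4, p5, p6, p7, p9} is acyclic, so L(M) is finite; the longest accepting path visits 6 useful states, giving maximum string length 5.
Counting accepting paths from p6 by length: 1 of length 0, 1 of length 1, 2 of length 2, 1 of length 3, 2 of length 5. Total 7.

7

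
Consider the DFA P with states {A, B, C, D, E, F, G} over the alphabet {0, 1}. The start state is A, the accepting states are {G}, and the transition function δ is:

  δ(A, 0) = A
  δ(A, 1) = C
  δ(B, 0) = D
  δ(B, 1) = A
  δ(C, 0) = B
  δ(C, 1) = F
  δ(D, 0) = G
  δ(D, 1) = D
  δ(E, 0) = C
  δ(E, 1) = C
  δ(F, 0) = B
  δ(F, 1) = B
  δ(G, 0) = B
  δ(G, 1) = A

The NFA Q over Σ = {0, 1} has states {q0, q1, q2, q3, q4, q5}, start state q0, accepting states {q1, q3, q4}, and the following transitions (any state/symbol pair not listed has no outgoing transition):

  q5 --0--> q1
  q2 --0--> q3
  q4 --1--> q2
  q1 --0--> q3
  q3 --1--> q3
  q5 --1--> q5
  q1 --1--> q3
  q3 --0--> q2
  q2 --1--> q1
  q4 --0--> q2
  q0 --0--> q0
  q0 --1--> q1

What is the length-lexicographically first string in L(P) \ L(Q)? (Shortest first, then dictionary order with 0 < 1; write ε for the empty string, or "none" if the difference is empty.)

The string 11000 is accepted by P but not by Q.
No shorter string lies in the difference, and 11000 is the lexicographically first length-5 string in L(P) \ L(Q).

11000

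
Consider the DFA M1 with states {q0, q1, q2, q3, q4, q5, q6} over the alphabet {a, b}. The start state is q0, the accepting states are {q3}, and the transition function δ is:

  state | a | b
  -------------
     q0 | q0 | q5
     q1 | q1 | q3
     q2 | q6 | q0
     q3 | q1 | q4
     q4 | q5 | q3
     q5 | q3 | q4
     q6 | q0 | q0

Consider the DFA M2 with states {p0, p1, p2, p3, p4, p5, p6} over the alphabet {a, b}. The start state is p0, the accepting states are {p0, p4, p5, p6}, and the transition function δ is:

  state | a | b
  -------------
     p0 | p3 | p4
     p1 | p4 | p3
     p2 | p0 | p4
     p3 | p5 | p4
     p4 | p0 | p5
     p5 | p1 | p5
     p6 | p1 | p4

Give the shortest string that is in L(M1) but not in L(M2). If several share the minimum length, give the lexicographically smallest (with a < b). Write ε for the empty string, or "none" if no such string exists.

The string aaba is accepted by M1 but not by M2.
No shorter string lies in the difference, and aaba is the lexicographically first length-4 string in L(M1) \ L(M2).

aaba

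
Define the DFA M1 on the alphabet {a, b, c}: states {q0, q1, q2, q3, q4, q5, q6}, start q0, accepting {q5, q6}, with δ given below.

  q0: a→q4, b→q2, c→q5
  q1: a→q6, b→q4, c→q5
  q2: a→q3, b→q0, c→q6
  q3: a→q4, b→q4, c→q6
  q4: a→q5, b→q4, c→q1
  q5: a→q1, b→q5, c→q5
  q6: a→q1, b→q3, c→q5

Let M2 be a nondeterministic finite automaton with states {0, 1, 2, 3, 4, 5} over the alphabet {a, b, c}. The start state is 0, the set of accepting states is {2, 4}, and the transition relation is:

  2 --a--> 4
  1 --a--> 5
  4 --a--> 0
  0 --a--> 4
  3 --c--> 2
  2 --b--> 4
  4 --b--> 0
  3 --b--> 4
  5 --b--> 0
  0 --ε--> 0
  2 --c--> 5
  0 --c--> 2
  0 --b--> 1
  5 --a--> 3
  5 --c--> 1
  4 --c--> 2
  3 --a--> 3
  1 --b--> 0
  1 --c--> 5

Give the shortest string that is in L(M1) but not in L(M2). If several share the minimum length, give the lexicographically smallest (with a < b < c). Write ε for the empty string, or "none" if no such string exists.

The string aa is accepted by M1 but not by M2.
No shorter string lies in the difference, and aa is the lexicographically first length-2 string in L(M1) \ L(M2).

aa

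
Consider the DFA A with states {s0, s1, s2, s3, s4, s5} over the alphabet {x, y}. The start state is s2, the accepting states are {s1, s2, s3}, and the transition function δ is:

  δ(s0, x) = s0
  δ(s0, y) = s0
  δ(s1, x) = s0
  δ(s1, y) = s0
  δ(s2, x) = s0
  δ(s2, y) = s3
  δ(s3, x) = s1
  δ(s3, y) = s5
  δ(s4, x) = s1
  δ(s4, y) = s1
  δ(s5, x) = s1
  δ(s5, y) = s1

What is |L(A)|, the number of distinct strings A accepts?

The useful subgraph on states {s1, s2, s3, s5} is acyclic, so L(A) is finite; the longest accepting path visits 4 useful states, giving maximum string length 3.
Counting accepting paths from s2 by length: 1 of length 0, 1 of length 1, 1 of length 2, 2 of length 3. Total 5.

5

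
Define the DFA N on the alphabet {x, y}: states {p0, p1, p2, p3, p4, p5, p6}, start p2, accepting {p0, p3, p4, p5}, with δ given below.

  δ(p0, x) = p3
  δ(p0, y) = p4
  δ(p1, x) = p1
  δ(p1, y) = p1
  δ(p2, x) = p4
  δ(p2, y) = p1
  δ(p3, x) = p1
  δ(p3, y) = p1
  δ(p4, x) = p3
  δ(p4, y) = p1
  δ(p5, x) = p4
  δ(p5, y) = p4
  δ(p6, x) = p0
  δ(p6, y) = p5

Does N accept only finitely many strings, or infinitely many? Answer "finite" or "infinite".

The useful states (reachable from p2 and able to reach an accepting state) are {p2, p3, p4}.
Restricted to these states the transition graph has no cycle, so every accepting path has bounded length and L is finite.

finite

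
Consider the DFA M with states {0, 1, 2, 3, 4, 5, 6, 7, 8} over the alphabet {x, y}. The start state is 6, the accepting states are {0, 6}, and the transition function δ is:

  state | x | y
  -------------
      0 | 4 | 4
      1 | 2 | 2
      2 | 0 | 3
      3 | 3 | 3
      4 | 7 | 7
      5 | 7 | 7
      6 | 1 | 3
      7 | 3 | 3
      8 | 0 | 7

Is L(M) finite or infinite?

The useful states (reachable from 6 and able to reach an accepting state) are {0, 1, 2, 6}.
Restricted to these states the transition graph has no cycle, so every accepting path has bounded length and L is finite.

finite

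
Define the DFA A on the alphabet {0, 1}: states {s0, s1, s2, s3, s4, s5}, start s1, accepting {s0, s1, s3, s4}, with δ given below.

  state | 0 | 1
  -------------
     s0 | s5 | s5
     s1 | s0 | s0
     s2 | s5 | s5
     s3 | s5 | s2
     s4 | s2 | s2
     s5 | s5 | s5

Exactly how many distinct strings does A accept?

3

The useful subgraph on states {s0, s1} is acyclic, so L(A) is finite; the longest accepting path visits 2 useful states, giving maximum string length 1.
Counting accepting paths from s1 by length: 1 of length 0, 2 of length 1. Total 3.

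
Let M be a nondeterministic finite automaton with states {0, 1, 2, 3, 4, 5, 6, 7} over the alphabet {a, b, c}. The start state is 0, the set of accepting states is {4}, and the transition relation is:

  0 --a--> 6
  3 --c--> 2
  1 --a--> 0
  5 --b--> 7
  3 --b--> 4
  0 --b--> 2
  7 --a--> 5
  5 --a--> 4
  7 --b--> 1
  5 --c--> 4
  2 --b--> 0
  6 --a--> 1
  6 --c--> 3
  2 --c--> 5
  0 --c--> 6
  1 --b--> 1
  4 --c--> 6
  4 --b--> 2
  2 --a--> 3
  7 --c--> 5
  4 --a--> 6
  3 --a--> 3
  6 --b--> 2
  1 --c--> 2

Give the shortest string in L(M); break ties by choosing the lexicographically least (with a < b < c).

acb

A breadth-first search from 0 reaches an accepting state first via the path 0 → 6 → 3 → 4 on input acb.
No string of length < 3 is accepted (BFS exhausts all shorter strings without reaching an accepting state), and acb is the lexicographically least accepting string of length 3.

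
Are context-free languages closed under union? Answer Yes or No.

Take grammars for L₁ and L₂ with disjoint nonterminals and start symbols S₁, S₂; the grammar with a new start symbol and productions S → S₁ | S₂ generates L₁ ∪ L₂.
So the context-free languages are closed under union.

Yes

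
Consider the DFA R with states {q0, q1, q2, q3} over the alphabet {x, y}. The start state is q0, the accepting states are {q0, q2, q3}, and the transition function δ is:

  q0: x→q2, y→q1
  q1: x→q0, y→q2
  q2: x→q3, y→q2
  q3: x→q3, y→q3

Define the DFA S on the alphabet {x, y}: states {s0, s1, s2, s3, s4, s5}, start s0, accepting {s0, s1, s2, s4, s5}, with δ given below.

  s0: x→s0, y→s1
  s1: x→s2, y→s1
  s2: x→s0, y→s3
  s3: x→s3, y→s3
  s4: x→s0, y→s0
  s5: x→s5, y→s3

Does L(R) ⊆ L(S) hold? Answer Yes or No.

No

The string xyxy is in L(R) but not in L(S).
So L(R) ⊄ L(S).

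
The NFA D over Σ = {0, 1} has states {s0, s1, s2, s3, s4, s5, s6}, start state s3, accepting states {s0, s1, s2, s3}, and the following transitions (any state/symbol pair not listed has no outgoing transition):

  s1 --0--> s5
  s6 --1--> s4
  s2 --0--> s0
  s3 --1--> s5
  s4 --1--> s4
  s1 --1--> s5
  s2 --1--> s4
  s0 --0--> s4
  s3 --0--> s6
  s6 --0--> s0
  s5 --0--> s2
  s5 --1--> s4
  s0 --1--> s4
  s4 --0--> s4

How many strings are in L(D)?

The useful subgraph on states {s0, s2, s3, s5, s6} is acyclic, so L(D) is finite; the longest accepting path visits 4 useful states, giving maximum string length 3.
Counting accepting paths from s3 by length: 1 of length 0, 2 of length 2, 1 of length 3. Total 4.

4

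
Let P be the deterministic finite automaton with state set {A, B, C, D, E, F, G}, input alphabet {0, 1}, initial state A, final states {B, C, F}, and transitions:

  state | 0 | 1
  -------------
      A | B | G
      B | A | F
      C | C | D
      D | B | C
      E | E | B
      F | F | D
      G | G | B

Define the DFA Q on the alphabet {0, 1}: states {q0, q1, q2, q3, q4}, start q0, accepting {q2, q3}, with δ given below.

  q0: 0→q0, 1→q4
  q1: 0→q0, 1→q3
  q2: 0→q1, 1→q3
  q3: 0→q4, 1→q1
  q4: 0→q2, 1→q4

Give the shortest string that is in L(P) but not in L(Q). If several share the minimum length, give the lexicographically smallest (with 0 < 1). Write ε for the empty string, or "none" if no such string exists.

0

The string 0 is accepted by P but not by Q.
No shorter string lies in the difference, and 0 is the lexicographically first length-1 string in L(P) \ L(Q).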